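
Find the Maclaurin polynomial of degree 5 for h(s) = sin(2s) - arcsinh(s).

23*s^5/120 - 7*s^3/6 + s

Expand each term separately and add.
h(0) = 0
h′(0) = 1
h′′(0) = 0
h′′′(0) = -7
h^(4)(0) = 0
h^(5)(0) = 23
Dividing each by k! gives the coefficients c_0, ..., c_5.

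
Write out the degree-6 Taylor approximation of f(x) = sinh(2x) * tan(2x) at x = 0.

568*x^6/45 + 8*x^4 + 4*x^2

Expand each factor separately, then convolve coefficients.
[x^0] = 0;  [x^1] = 0;  [x^2] = 4;  [x^3] = 0;  [x^4] = 8;  [x^5] = 0;  [x^6] = 568/45.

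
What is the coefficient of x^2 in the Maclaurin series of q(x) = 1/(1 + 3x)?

9

c_2 = q′′(0)/2! = 9.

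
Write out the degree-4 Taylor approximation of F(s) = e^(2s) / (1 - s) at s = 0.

Expand each factor separately, then convolve coefficients.
[s^0] = 1;  [s^1] = 3;  [s^2] = 5;  [s^3] = 19/3;  [s^4] = 7.

7*s^4 + 19*s^3/3 + 5*s^2 + 3*s + 1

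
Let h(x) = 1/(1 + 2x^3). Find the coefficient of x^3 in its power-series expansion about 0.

c_3 = h′′′(0)/3! = -2.

-2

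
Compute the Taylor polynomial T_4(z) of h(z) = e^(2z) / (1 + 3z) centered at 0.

Multiply the two series term by term and collect like powers.

125*z^4/3 - 41*z^3/3 + 5*z^2 - z + 1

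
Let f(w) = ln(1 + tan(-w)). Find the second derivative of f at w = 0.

-1

Plug the Maclaurin series of the inner function into that of the outer and collect terms.
From the series, [w^2] f = -1/2; multiply by 2! = 2 to get -1.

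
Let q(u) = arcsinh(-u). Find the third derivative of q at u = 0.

1

Use the known series and substitute for the argument.
The coefficient of u^3 in the expansion is 1/6, so q′′′(0) = 3! * (1/6) = 1.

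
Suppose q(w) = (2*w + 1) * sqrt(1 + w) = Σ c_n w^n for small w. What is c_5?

Shift and add copies of the series according to the polynomial's terms.
q(0) = 1
q′(0) = 5/2
q′′(0) = 7/4
q′′′(0) = -9/8
q^(4)(0) = 33/16
q^(5)(0) = -195/32
So c_5 = q^(5)(0)/5! = -13/256.

-13/256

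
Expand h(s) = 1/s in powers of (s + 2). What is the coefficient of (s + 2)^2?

-1/8

[(s + 2)^0] = -1/2;  [(s + 2)^1] = -1/4;  [(s + 2)^2] = -1/8.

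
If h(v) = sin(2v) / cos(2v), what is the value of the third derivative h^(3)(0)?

16

Write the quotient as an unknown series and match coefficients against numerator = denominator · series.
The coefficient of v^3 in the expansion is 8/3, so h′′′(0) = 3! * (8/3) = 16.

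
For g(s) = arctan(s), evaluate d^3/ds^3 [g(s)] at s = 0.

Use the known series and substitute for the argument.
From the series, [s^3] g = -1/3; multiply by 3! = 6 to get -2.

-2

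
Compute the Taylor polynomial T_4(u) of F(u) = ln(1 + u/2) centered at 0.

F(0) = 0
F′(0) = 1/2
F′′(0) = -1/4
F′′′(0) = 1/4
F^(4)(0) = -3/8
The Taylor polynomial is Σ F^(k)(0)/k! · u^k.

-u^4/64 + u^3/24 - u^2/8 + u/2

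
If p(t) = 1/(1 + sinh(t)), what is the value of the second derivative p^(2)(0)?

Let u equal the inner series; expand the outer function in u and truncate.
The coefficient of t^2 in the expansion is 1, so p′′(0) = 2! * (1) = 2.

2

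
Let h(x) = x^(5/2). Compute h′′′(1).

The coefficient of (x - 1)^3 in the expansion is 5/16, so h′′′(1) = 3! * (5/16) = 15/8.

15/8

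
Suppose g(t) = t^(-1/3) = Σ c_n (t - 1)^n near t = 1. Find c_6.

g(1) = 1
g′(1) = -1/3
g′′(1) = 4/9
g′′′(1) = -28/27
g^(4)(1) = 280/81
g^(5)(1) = -3640/243
g^(6)(1) = 58240/729
So c_6 = g^(6)(1)/6! = 728/6561.

728/6561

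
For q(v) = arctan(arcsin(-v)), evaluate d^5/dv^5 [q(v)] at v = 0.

-13

Plug the Maclaurin series of the inner function into that of the outer and collect terms.
The coefficient of v^5 in the expansion is -13/120, so q^(5)(0) = 5! * (-13/120) = -13.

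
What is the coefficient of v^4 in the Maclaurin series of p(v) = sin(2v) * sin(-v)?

Multiply the two series term by term and collect like powers.

5/3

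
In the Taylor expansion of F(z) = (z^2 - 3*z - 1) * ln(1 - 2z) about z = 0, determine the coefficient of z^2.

Distribute the polynomial across the series and collect like powers.
[z^0] = 0;  [z^1] = 2;  [z^2] = 8.

8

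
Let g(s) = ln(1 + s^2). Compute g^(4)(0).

-12

Apply the Taylor formula c_k = f^(k)(a)/k!.
From the series, [s^4] g = -1/2; multiply by 4! = 24 to get -12.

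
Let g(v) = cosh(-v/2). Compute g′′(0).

1/4

From the series, [v^2] g = 1/8; multiply by 2! = 2 to get 1/4.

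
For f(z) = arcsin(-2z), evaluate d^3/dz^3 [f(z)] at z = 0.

Apply the Taylor formula c_k = f^(k)(a)/k!.
The coefficient of z^3 in the expansion is -4/3, so f′′′(0) = 3! * (-4/3) = -8.

-8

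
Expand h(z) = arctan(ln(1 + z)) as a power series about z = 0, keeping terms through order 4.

Compose series: expand the inner function first, then feed it into the outer expansion.
[z^0] = 0;  [z^1] = 1;  [z^2] = -1/2;  [z^3] = 0;  [z^4] = 1/4.

z^4/4 - z^2/2 + z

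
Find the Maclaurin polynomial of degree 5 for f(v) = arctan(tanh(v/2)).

v^5/48 - v^3/12 + v/2

Substitute the inner expansion into the outer series and collect powers.
f(0) = 0
f′(0) = 1/2
f′′(0) = 0
f′′′(0) = -1/2
f^(4)(0) = 0
f^(5)(0) = 5/2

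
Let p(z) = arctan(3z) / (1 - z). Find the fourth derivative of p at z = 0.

Take the Cauchy product of the two expansions.
The coefficient of z^4 in the expansion is -6, so p^(4)(0) = 4! * (-6) = -144.

-144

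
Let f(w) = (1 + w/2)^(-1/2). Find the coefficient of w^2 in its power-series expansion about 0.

3/32

f(0) = 1
f′(0) = -1/4
f′′(0) = 3/16
Dividing each by k! gives the coefficients c_0, ..., c_2.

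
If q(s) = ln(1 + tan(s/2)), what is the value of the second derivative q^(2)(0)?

-1/4

Let u equal the inner series; expand the outer function in u and truncate.
The coefficient of s^2 in the expansion is -1/8, so q′′(0) = 2! * (-1/8) = -1/4.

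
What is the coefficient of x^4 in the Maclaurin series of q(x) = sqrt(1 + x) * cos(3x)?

499/128

Write out both Maclaurin series and multiply, keeping only the needed powers.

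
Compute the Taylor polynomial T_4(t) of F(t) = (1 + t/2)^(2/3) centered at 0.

-7*t^4/3888 + t^3/162 - t^2/36 + t/3 + 1

[t^0] = 1;  [t^1] = 1/3;  [t^2] = -1/36;  [t^3] = 1/162;  [t^4] = -7/3888.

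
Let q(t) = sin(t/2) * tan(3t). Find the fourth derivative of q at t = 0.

Multiply the two series term by term and collect like powers.
The coefficient of t^4 in the expansion is 71/16, so q^(4)(0) = 4! * (71/16) = 213/2.

213/2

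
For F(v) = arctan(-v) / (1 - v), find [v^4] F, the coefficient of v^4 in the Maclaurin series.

-2/3

Expand each factor separately, then convolve coefficients.
[v^0] = 0;  [v^1] = -1;  [v^2] = -1;  [v^3] = -2/3;  [v^4] = -2/3.
So c_4 = F^(4)(0)/4! = -2/3.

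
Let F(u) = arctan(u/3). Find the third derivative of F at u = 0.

-2/27

From the series, [u^3] F = -1/81; multiply by 3! = 6 to get -2/27.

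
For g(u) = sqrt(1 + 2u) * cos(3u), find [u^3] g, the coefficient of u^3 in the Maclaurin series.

Expand each factor separately, then convolve coefficients.
[u^0] = 1;  [u^1] = 1;  [u^2] = -5;  [u^3] = -4.

-4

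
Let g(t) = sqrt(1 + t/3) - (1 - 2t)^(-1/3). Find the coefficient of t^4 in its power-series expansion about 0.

-71695/31104

Combine the two series term by term.
[t^0] = 0;  [t^1] = -1/2;  [t^2] = -65/72;  [t^3] = -1789/1296;  [t^4] = -71695/31104.
So c_4 = g^(4)(0)/4! = -71695/31104.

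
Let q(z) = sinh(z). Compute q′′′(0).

1

From the series, [z^3] q = 1/6; multiply by 3! = 6 to get 1.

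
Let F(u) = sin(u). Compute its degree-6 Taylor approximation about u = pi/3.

F(pi/3) = sqrt(3)/2
F′(pi/3) = 1/2
F′′(pi/3) = -sqrt(3)/2
F′′′(pi/3) = -1/2
F^(4)(pi/3) = sqrt(3)/2
F^(5)(pi/3) = 1/2
F^(6)(pi/3) = -sqrt(3)/2

-sqrt(3)*(u - pi/3)^6/1440 + (u - pi/3)^5/240 + sqrt(3)*(u - pi/3)^4/48 - (u - pi/3)^3/12 - sqrt(3)*(u - pi/3)^2/4 + (u - pi/3)/2 + sqrt(3)/2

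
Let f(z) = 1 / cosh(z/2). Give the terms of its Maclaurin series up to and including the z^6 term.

Divide the numerator series by the denominator series (power-series long division).
f(0) = 1
f′(0) = 0
f′′(0) = -1/4
f′′′(0) = 0
f^(4)(0) = 5/16
f^(5)(0) = 0
f^(6)(0) = -61/64
The Taylor polynomial is Σ f^(k)(0)/k! · z^k.

-61*z^6/46080 + 5*z^4/384 - z^2/8 + 1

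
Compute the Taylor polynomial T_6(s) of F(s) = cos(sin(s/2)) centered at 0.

-37*s^6/46080 + 5*s^4/384 - s^2/8 + 1

Substitute the inner expansion into the outer series and collect powers.
F(0) = 1
F′(0) = 0
F′′(0) = -1/4
F′′′(0) = 0
F^(4)(0) = 5/16
F^(5)(0) = 0
F^(6)(0) = -37/64
Then c_k = F^(k)(0)/k! gives each Taylor coefficient.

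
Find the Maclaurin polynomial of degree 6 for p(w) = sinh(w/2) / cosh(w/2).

Invert the denominator's series and multiply.
p(0) = 0
p′(0) = 1/2
p′′(0) = 0
p′′′(0) = -1/4
p^(4)(0) = 0
p^(5)(0) = 1/2
p^(6)(0) = 0

w^5/240 - w^3/24 + w/2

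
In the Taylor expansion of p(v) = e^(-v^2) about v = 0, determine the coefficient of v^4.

p(0) = 1
p′(0) = 0
p′′(0) = -2
p′′′(0) = 0
p^(4)(0) = 12
So c_4 = p^(4)(0)/4! = 1/2.

1/2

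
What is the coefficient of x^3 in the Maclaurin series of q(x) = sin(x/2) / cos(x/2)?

Write the quotient as an unknown series and match coefficients against numerator = denominator · series.

1/24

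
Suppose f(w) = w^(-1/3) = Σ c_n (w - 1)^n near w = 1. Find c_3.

Differentiate repeatedly and evaluate at the center.
f(1) = 1
f′(1) = -1/3
f′′(1) = 4/9
f′′′(1) = -28/27

-14/81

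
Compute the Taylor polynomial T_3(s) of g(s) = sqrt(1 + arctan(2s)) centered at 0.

Let u equal the inner series; expand the outer function in u and truncate.
g(0) = 1
g′(0) = 1
g′′(0) = -1
g′′′(0) = -5
Then c_k = g^(k)(0)/k! gives each Taylor coefficient.

-5*s^3/6 - s^2/2 + s + 1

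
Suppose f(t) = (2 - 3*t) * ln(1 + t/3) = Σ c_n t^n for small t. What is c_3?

Shift and add copies of the series according to the polynomial's terms.
f(0) = 0
f′(0) = 2/3
f′′(0) = -20/9
f′′′(0) = 31/27
So c_3 = f′′′(0)/3! = 31/162.

31/162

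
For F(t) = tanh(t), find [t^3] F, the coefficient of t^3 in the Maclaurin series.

-1/3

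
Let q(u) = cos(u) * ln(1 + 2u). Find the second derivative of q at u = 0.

Multiply the two series term by term and collect like powers.
The coefficient of u^2 in the expansion is -2, so q′′(0) = 2! * (-2) = -4.

-4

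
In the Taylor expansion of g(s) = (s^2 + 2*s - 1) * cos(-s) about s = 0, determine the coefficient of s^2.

3/2

Shift and add copies of the series according to the polynomial's terms.
[s^0] = -1;  [s^1] = 2;  [s^2] = 3/2.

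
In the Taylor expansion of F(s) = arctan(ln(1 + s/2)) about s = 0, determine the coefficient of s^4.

1/64

Substitute the inner expansion into the outer series and collect powers.
So c_4 = F^(4)(0)/4! = 1/64.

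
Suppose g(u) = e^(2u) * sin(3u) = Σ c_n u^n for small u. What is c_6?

-23/20

Expand each factor separately, then convolve coefficients.
g(0) = 0
g′(0) = 3
g′′(0) = 12
g′′′(0) = 9
g^(4)(0) = -120
g^(5)(0) = -597
g^(6)(0) = -828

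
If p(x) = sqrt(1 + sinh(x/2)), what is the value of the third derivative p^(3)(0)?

7/64

Let u equal the inner series; expand the outer function in u and truncate.
From the series, [x^3] p = 7/384; multiply by 3! = 6 to get 7/64.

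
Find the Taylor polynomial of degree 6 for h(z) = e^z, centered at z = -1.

[(z + 1)^0] = e^(-1);  [(z + 1)^1] = e^(-1);  [(z + 1)^2] = e^(-1)/2;  [(z + 1)^3] = e^(-1)/6;  [(z + 1)^4] = e^(-1)/24;  [(z + 1)^5] = e^(-1)/120;  [(z + 1)^6] = e^(-1)/720.

(z + 1)^6*e^(-1)/720 + (z + 1)^5*e^(-1)/120 + (z + 1)^4*e^(-1)/24 + (z + 1)^3*e^(-1)/6 + (z + 1)^2*e^(-1)/2 + (z + 1)*e^(-1) + e^(-1)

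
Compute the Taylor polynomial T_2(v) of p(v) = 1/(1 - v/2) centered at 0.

v^2/4 + v/2 + 1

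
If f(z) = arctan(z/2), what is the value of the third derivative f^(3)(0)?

The coefficient of z^3 in the expansion is -1/24, so f′′′(0) = 3! * (-1/24) = -1/4.

-1/4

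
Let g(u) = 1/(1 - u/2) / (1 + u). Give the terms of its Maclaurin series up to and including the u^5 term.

Expand each factor separately, then convolve coefficients.
[u^0] = 1;  [u^1] = -1/2;  [u^2] = 3/4;  [u^3] = -5/8;  [u^4] = 11/16;  [u^5] = -21/32.

-21*u^5/32 + 11*u^4/16 - 5*u^3/8 + 3*u^2/4 - u/2 + 1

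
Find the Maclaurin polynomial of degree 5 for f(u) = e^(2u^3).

2*u^3 + 1

f(0) = 1
f′(0) = 0
f′′(0) = 0
f′′′(0) = 12
f^(4)(0) = 0
f^(5)(0) = 0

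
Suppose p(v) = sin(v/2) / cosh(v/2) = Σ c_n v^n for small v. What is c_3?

-1/12

Divide the numerator series by the denominator series (power-series long division).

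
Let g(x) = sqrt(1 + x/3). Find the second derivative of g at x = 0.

-1/36

Use the known series and substitute for the argument.
The coefficient of x^2 in the expansion is -1/72, so g′′(0) = 2! * (-1/72) = -1/36.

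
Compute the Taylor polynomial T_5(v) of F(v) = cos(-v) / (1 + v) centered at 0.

-13*v^5/24 + 13*v^4/24 - v^3/2 + v^2/2 - v + 1

Write out both Maclaurin series and multiply, keeping only the needed powers.
[v^0] = 1;  [v^1] = -1;  [v^2] = 1/2;  [v^3] = -1/2;  [v^4] = 13/24;  [v^5] = -13/24.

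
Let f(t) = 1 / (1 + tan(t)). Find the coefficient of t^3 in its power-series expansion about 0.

Expand as Σ (-1)^k u^k with u equal to the inner function's series.
[t^0] = 1;  [t^1] = -1;  [t^2] = 1;  [t^3] = -4/3.

-4/3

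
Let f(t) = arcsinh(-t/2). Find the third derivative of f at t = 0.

1/8

From the series, [t^3] f = 1/48; multiply by 3! = 6 to get 1/8.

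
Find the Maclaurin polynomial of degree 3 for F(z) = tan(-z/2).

[z^0] = 0;  [z^1] = -1/2;  [z^2] = 0;  [z^3] = -1/24.

-z^3/24 - z/2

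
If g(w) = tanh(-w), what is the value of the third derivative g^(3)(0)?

The coefficient of w^3 in the expansion is 1/3, so g′′′(0) = 3! * (1/3) = 2.

2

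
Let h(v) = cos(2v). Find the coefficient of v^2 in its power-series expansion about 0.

h(0) = 1
h′(0) = 0
h′′(0) = -4
So c_2 = h′′(0)/2! = -2.

-2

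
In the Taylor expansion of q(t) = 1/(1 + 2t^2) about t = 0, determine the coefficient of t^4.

Apply the Taylor formula c_k = f^(k)(a)/k!.
q(0) = 1
q′(0) = 0
q′′(0) = -4
q′′′(0) = 0
q^(4)(0) = 96

4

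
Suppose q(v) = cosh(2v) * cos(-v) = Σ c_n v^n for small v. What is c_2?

Write out both Maclaurin series and multiply, keeping only the needed powers.
q(0) = 1
q′(0) = 0
q′′(0) = 3

3/2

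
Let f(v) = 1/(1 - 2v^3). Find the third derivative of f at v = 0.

12

The coefficient of v^3 in the expansion is 2, so f′′′(0) = 3! * (2) = 12.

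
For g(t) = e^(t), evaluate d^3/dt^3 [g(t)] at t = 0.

The coefficient of t^3 in the expansion is 1/6, so g′′′(0) = 3! * (1/6) = 1.

1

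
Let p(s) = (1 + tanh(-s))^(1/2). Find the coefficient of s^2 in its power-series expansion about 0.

Let u equal the inner series; expand the outer function in u and truncate.
So c_2 = p′′(0)/2! = -1/8.

-1/8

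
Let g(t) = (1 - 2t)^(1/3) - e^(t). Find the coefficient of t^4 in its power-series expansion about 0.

-1361/1944

Expand each term separately and add.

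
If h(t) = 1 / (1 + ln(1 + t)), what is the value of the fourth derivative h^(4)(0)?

Expand as Σ (-1)^k u^k with u equal to the inner function's series.
From the series, [t^4] h = 11/3; multiply by 4! = 24 to get 88.

88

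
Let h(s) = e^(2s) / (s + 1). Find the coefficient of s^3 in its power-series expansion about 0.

1/3

Multiply the numerator's expansion by the denominator's geometric series.
[s^0] = 1;  [s^1] = 1;  [s^2] = 1;  [s^3] = 1/3.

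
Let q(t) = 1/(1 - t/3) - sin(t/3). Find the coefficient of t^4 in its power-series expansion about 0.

Add the two expansions coefficient-wise.
q(0) = 1
q′(0) = 0
q′′(0) = 2/9
q′′′(0) = 7/27
q^(4)(0) = 8/27

1/81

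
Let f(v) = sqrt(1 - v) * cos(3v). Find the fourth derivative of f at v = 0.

1497/16

Take the Cauchy product of the two expansions.
From the series, [v^4] f = 499/128; multiply by 4! = 24 to get 1497/16.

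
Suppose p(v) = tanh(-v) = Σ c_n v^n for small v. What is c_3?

1/3

Apply the Taylor formula c_k = f^(k)(a)/k!.
p(0) = 0
p′(0) = -1
p′′(0) = 0
p′′′(0) = 2
So c_3 = p′′′(0)/3! = 1/3.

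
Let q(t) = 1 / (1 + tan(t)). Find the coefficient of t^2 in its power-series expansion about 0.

Use the geometric series for the reciprocal, then substitute.
[t^0] = 1;  [t^1] = -1;  [t^2] = 1.
So c_2 = q′′(0)/2! = 1.

1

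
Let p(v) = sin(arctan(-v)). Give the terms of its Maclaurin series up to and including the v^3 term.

Substitute the inner expansion into the outer series and collect powers.
p(0) = 0
p′(0) = -1
p′′(0) = 0
p′′′(0) = 3

v^3/2 - v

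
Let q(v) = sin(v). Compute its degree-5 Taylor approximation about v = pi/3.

(v - pi/3)^5/240 + sqrt(3)*(v - pi/3)^4/48 - (v - pi/3)^3/12 - sqrt(3)*(v - pi/3)^2/4 + (v - pi/3)/2 + sqrt(3)/2

q(pi/3) = sqrt(3)/2
q′(pi/3) = 1/2
q′′(pi/3) = -sqrt(3)/2
q′′′(pi/3) = -1/2
q^(4)(pi/3) = sqrt(3)/2
q^(5)(pi/3) = 1/2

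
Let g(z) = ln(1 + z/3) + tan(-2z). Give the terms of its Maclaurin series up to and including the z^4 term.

-z^4/324 - 215*z^3/81 - z^2/18 - 5*z/3

Expand each term separately and add.
g(0) = 0
g′(0) = -5/3
g′′(0) = -1/9
g′′′(0) = -430/27
g^(4)(0) = -2/27
Dividing each by k! gives the coefficients c_0, ..., c_4.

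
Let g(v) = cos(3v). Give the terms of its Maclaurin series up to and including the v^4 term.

27*v^4/8 - 9*v^2/2 + 1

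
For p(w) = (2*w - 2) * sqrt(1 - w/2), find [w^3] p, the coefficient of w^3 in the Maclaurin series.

Multiply each power in the prefactor through the base expansion.

-3/64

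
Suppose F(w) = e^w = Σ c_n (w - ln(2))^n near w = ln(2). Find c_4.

1/12

F(ln(2)) = 2
F′(ln(2)) = 2
F′′(ln(2)) = 2
F′′′(ln(2)) = 2
F^(4)(ln(2)) = 2
Dividing each by k! gives the coefficients c_0, ..., c_4.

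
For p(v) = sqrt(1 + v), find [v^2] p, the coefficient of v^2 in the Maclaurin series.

-1/8

p(0) = 1
p′(0) = 1/2
p′′(0) = -1/4
So c_2 = p′′(0)/2! = -1/8.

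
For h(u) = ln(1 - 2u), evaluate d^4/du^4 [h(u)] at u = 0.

-96

From the series, [u^4] h = -4; multiply by 4! = 24 to get -96.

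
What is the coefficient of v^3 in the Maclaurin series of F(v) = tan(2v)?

F(0) = 0
F′(0) = 2
F′′(0) = 0
F′′′(0) = 16

8/3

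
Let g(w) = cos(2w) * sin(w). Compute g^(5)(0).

Write out both Maclaurin series and multiply, keeping only the needed powers.
The coefficient of w^5 in the expansion is 121/120, so g^(5)(0) = 5! * (121/120) = 121.

121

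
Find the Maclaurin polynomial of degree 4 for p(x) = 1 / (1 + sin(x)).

Write 1/(1+u) = 1 - u + u^2 - u^3 + ... and substitute the series for u.
[x^0] = 1;  [x^1] = -1;  [x^2] = 1;  [x^3] = -5/6;  [x^4] = 2/3.

2*x^4/3 - 5*x^3/6 + x^2 - x + 1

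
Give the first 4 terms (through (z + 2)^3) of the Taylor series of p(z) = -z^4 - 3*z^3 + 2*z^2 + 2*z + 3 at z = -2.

5*(z + 2)^3 - 4*(z + 2)^2 - 10*(z + 2) + 15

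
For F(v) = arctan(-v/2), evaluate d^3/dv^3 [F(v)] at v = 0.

1/4

The coefficient of v^3 in the expansion is 1/24, so F′′′(0) = 3! * (1/24) = 1/4.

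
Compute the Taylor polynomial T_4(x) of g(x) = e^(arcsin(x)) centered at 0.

Plug the Maclaurin series of the inner function into that of the outer and collect terms.
g(0) = 1
g′(0) = 1
g′′(0) = 1
g′′′(0) = 2
g^(4)(0) = 5

5*x^4/24 + x^3/3 + x^2/2 + x + 1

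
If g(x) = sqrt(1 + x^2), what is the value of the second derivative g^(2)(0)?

The coefficient of x^2 in the expansion is 1/2, so g′′(0) = 2! * (1/2) = 1.

1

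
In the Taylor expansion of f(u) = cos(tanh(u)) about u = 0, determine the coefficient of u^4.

3/8

Compose series: expand the inner function first, then feed it into the outer expansion.
f(0) = 1
f′(0) = 0
f′′(0) = -1
f′′′(0) = 0
f^(4)(0) = 9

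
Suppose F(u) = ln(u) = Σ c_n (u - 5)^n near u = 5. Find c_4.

Apply the Taylor formula c_k = f^(k)(a)/k!.

-1/2500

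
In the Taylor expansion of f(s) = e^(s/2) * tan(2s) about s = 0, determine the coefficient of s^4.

11/8

Take the Cauchy product of the two expansions.
f(0) = 0
f′(0) = 2
f′′(0) = 2
f′′′(0) = 35/2
f^(4)(0) = 33
Then c_k = f^(k)(0)/k! gives each Taylor coefficient.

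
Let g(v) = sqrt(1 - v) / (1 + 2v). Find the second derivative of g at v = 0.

39/4

Multiply the two series term by term and collect like powers.
The coefficient of v^2 in the expansion is 39/8, so g′′(0) = 2! * (39/8) = 39/4.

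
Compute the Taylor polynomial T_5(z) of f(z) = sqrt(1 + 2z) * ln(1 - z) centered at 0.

11*z^5/120 - 5*z^4/6 - z^3/3 - 3*z^2/2 - z

Take the Cauchy product of the two expansions.
[z^0] = 0;  [z^1] = -1;  [z^2] = -3/2;  [z^3] = -1/3;  [z^4] = -5/6;  [z^5] = 11/120.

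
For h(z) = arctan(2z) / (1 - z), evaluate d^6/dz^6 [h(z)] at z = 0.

Take the Cauchy product of the two expansions.
The coefficient of z^6 in the expansion is 86/15, so h^(6)(0) = 6! * (86/15) = 4128.

4128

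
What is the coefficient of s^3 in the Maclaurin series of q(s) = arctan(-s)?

1/3

[s^0] = 0;  [s^1] = -1;  [s^2] = 0;  [s^3] = 1/3.
So c_3 = q′′′(0)/3! = 1/3.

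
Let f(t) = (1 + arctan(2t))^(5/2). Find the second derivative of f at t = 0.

Let u equal the inner series; expand the outer function in u and truncate.
The coefficient of t^2 in the expansion is 15/2, so f′′(0) = 2! * (15/2) = 15.

15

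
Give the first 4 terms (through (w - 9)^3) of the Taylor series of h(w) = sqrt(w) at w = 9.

Use the known series and substitute for the argument.
h(9) = 3
h′(9) = 1/6
h′′(9) = -1/108
h′′′(9) = 1/648

(w - 9)^3/3888 - (w - 9)^2/216 + (w - 9)/6 + 3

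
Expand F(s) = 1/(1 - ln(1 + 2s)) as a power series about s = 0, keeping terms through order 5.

56*s^5/15 + 8*s^4/3 + 8*s^3/3 + 2*s^2 + 2*s + 1

Substitute the inner expansion into the outer series and collect powers.
F(0) = 1
F′(0) = 2
F′′(0) = 4
F′′′(0) = 16
F^(4)(0) = 64
F^(5)(0) = 448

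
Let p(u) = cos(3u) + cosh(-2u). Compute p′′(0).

-5

Combine the two series term by term.
The coefficient of u^2 in the expansion is -5/2, so p′′(0) = 2! * (-5/2) = -5.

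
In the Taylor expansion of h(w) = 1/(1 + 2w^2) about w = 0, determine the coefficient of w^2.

-2

h(0) = 1
h′(0) = 0
h′′(0) = -4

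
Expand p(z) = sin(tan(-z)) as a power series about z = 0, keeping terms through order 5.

Plug the Maclaurin series of the inner function into that of the outer and collect terms.
p(0) = 0
p′(0) = -1
p′′(0) = 0
p′′′(0) = -1
p^(4)(0) = 0
p^(5)(0) = 3
Dividing each by k! gives the coefficients c_0, ..., c_5.

z^5/40 - z^3/6 - z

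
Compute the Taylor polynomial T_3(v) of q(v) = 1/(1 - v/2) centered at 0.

[v^0] = 1;  [v^1] = 1/2;  [v^2] = 1/4;  [v^3] = 1/8.

v^3/8 + v^2/4 + v/2 + 1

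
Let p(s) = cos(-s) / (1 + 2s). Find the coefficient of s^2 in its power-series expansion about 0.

7/2

Take the Cauchy product of the two expansions.
p(0) = 1
p′(0) = -2
p′′(0) = 7
So c_2 = p′′(0)/2! = 7/2.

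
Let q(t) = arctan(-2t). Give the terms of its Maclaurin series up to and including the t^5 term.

-32*t^5/5 + 8*t^3/3 - 2*t

q(0) = 0
q′(0) = -2
q′′(0) = 0
q′′′(0) = 16
q^(4)(0) = 0
q^(5)(0) = -768
The Taylor polynomial is Σ q^(k)(0)/k! · t^k.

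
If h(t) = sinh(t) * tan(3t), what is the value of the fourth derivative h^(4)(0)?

228

Expand each factor separately, then convolve coefficients.
The coefficient of t^4 in the expansion is 19/2, so h^(4)(0) = 4! * (19/2) = 228.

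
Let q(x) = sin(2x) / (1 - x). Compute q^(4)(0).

16

Write out both Maclaurin series and multiply, keeping only the needed powers.
From the series, [x^4] q = 2/3; multiply by 4! = 24 to get 16.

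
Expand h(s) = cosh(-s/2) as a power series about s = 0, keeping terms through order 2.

Apply the Taylor formula c_k = f^(k)(a)/k!.
h(0) = 1
h′(0) = 0
h′′(0) = 1/4

s^2/8 + 1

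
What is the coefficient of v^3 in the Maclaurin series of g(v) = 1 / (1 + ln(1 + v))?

Use the geometric series for the reciprocal, then substitute.
g(0) = 1
g′(0) = -1
g′′(0) = 3
g′′′(0) = -14
So c_3 = g′′′(0)/3! = -7/3.

-7/3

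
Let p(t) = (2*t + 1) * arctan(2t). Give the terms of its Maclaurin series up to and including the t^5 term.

Shift and add copies of the series according to the polynomial's terms.
p(0) = 0
p′(0) = 2
p′′(0) = 8
p′′′(0) = -16
p^(4)(0) = -128
p^(5)(0) = 768
Then c_k = p^(k)(0)/k! gives each Taylor coefficient.

32*t^5/5 - 16*t^4/3 - 8*t^3/3 + 4*t^2 + 2*t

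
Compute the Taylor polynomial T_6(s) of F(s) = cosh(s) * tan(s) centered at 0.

Take the Cauchy product of the two expansions.
F(0) = 0
F′(0) = 1
F′′(0) = 0
F′′′(0) = 5
F^(4)(0) = 0
F^(5)(0) = 41
F^(6)(0) = 0
Then c_k = F^(k)(0)/k! gives each Taylor coefficient.

41*s^5/120 + 5*s^3/6 + s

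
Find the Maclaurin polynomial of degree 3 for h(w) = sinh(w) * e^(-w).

Take the Cauchy product of the two expansions.
[w^0] = 0;  [w^1] = 1;  [w^2] = -1;  [w^3] = 2/3.

2*w^3/3 - w^2 + w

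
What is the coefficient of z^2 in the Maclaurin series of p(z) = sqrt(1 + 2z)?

-1/2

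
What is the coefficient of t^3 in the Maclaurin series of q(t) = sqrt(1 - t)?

c_3 = q′′′(0)/3! = -1/16.

-1/16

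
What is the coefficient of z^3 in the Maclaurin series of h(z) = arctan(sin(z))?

-1/2

Let u equal the inner series; expand the outer function in u and truncate.
h(0) = 0
h′(0) = 1
h′′(0) = 0
h′′′(0) = -3
The Taylor polynomial is Σ h^(k)(0)/k! · z^k.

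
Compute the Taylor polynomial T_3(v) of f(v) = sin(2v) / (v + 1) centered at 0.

Use 1/(1 - r) = Σ r^k on the denominator, then take the Cauchy product.

2*v^3/3 - 2*v^2 + 2*v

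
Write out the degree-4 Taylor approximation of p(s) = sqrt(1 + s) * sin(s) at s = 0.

Write out both Maclaurin series and multiply, keeping only the needed powers.

-s^4/48 - 7*s^3/24 + s^2/2 + s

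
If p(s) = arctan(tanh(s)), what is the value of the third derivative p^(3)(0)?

Substitute the inner expansion into the outer series and collect powers.
The coefficient of s^3 in the expansion is -2/3, so p′′′(0) = 3! * (-2/3) = -4.

-4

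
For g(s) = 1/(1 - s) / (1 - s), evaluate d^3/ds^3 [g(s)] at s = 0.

Write out both Maclaurin series and multiply, keeping only the needed powers.
The coefficient of s^3 in the expansion is 4, so g′′′(0) = 3! * (4) = 24.

24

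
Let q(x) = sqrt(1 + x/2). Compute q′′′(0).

Compute the successive derivatives at the expansion point and divide by k!.
The coefficient of x^3 in the expansion is 1/128, so q′′′(0) = 3! * (1/128) = 3/64.

3/64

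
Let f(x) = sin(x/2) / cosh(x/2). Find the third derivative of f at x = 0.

-1/2

Write the quotient as an unknown series and match coefficients against numerator = denominator · series.
From the series, [x^3] f = -1/12; multiply by 3! = 6 to get -1/2.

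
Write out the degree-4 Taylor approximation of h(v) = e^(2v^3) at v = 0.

2*v^3 + 1

h(0) = 1
h′(0) = 0
h′′(0) = 0
h′′′(0) = 12
h^(4)(0) = 0
Dividing each by k! gives the coefficients c_0, ..., c_4.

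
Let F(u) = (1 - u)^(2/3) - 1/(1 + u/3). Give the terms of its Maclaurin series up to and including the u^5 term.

-11*u^5/729 - 10*u^4/243 - u^3/81 - 2*u^2/9 - u/3

Combine the two series term by term.
F(0) = 0
F′(0) = -1/3
F′′(0) = -4/9
F′′′(0) = -2/27
F^(4)(0) = -80/81
F^(5)(0) = -440/243
The Taylor polynomial is Σ F^(k)(0)/k! · u^k.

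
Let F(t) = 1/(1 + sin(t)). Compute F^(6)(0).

272

Compose series: expand the inner function first, then feed it into the outer expansion.
The coefficient of t^6 in the expansion is 17/45, so F^(6)(0) = 6! * (17/45) = 272.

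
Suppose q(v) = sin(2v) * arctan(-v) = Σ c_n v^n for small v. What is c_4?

Multiply the two series term by term and collect like powers.
q(0) = 0
q′(0) = 0
q′′(0) = -4
q′′′(0) = 0
q^(4)(0) = 48
So c_4 = q^(4)(0)/4! = 2.

2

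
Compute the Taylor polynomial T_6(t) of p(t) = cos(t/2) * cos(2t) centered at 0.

Write out both Maclaurin series and multiply, keeping only the needed powers.
[t^0] = 1;  [t^1] = 0;  [t^2] = -17/8;  [t^3] = 0;  [t^4] = 353/384;  [t^5] = 0;  [t^6] = -8177/46080.

-8177*t^6/46080 + 353*t^4/384 - 17*t^2/8 + 1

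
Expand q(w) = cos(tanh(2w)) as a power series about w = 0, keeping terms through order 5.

Compose series: expand the inner function first, then feed it into the outer expansion.
[w^0] = 1;  [w^1] = 0;  [w^2] = -2;  [w^3] = 0;  [w^4] = 6;  [w^5] = 0.

6*w^4 - 2*w^2 + 1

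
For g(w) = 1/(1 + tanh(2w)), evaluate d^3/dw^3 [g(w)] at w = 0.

Compose series: expand the inner function first, then feed it into the outer expansion.
From the series, [w^3] g = -16/3; multiply by 3! = 6 to get -32.

-32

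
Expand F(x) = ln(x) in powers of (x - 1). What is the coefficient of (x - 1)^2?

F(1) = 0
F′(1) = 1
F′′(1) = -1
So c_2 = F′′(1)/2! = -1/2.

-1/2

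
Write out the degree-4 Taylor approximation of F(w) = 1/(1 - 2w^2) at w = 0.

4*w^4 + 2*w^2 + 1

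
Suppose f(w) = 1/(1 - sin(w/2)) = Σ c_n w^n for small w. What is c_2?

Compose series: expand the inner function first, then feed it into the outer expansion.
f(0) = 1
f′(0) = 1/2
f′′(0) = 1/2
Then c_k = f^(k)(0)/k! gives each Taylor coefficient.

1/4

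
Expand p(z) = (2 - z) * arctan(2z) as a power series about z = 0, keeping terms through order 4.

Distribute the polynomial across the series and collect like powers.

8*z^4/3 - 16*z^3/3 - 2*z^2 + 4*z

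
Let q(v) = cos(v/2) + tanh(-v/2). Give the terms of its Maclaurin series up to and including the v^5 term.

Combine the two series term by term.
q(0) = 1
q′(0) = -1/2
q′′(0) = -1/4
q′′′(0) = 1/4
q^(4)(0) = 1/16
q^(5)(0) = -1/2
Then c_k = q^(k)(0)/k! gives each Taylor coefficient.

-v^5/240 + v^4/384 + v^3/24 - v^2/8 - v/2 + 1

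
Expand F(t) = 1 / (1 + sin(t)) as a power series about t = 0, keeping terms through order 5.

Write 1/(1+u) = 1 - u + u^2 - u^3 + ... and substitute the series for u.

-61*t^5/120 + 2*t^4/3 - 5*t^3/6 + t^2 - t + 1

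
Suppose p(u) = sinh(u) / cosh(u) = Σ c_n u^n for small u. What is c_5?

2/15

Invert the denominator's series and multiply.
p(0) = 0
p′(0) = 1
p′′(0) = 0
p′′′(0) = -2
p^(4)(0) = 0
p^(5)(0) = 16
So c_5 = p^(5)(0)/5! = 2/15.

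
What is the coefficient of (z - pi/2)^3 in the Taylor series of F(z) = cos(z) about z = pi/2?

1/6

F(pi/2) = 0
F′(pi/2) = -1
F′′(pi/2) = 0
F′′′(pi/2) = 1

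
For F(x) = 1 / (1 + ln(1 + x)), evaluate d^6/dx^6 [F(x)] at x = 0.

Use the geometric series for the reciprocal, then substitute.
From the series, [x^6] F = 3289/360; multiply by 6! = 720 to get 6578.

6578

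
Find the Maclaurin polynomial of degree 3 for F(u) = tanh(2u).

-8*u^3/3 + 2*u

Use the known series and substitute for the argument.
F(0) = 0
F′(0) = 2
F′′(0) = 0
F′′′(0) = -16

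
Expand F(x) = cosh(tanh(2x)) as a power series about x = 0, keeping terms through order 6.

Plug the Maclaurin series of the inner function into that of the outer and collect terms.
F(0) = 1
F′(0) = 0
F′′(0) = 4
F′′′(0) = 0
F^(4)(0) = -112
F^(5)(0) = 0
F^(6)(0) = 6208
Dividing each by k! gives the coefficients c_0, ..., c_6.

388*x^6/45 - 14*x^4/3 + 2*x^2 + 1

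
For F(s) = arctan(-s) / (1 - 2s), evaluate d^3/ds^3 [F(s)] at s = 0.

-22

Expand each factor separately, then convolve coefficients.
The coefficient of s^3 in the expansion is -11/3, so F′′′(0) = 3! * (-11/3) = -22.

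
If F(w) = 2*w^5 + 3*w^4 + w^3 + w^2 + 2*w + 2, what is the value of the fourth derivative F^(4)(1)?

From the series, [(w - 1)^4] F = 13; multiply by 4! = 24 to get 312.

312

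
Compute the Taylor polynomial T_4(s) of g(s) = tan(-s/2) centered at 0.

-s^3/24 - s/2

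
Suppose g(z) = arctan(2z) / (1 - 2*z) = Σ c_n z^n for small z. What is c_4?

Use 1/(1 - r) = Σ r^k on the denominator, then take the Cauchy product.
[z^0] = 0;  [z^1] = 2;  [z^2] = 4;  [z^3] = 16/3;  [z^4] = 32/3.
So c_4 = g^(4)(0)/4! = 32/3.

32/3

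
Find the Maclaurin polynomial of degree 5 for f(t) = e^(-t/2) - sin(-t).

31*t^5/3840 + t^4/384 - 3*t^3/16 + t^2/8 + t/2 + 1

Combine the two series term by term.
f(0) = 1
f′(0) = 1/2
f′′(0) = 1/4
f′′′(0) = -9/8
f^(4)(0) = 1/16
f^(5)(0) = 31/32
The Taylor polynomial is Σ f^(k)(0)/k! · t^k.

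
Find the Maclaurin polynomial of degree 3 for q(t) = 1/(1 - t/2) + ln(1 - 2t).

Add the two expansions coefficient-wise.
[t^0] = 1;  [t^1] = -3/2;  [t^2] = -7/4;  [t^3] = -61/24.

-61*t^3/24 - 7*t^2/4 - 3*t/2 + 1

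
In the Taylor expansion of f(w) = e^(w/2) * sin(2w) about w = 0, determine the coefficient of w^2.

1

Expand each factor separately, then convolve coefficients.
So c_2 = f′′(0)/2! = 1.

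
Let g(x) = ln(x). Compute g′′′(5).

The coefficient of (x - 5)^3 in the expansion is 1/375, so g′′′(5) = 3! * (1/375) = 2/125.

2/125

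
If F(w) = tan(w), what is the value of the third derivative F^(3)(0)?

The coefficient of w^3 in the expansion is 1/3, so F′′′(0) = 3! * (1/3) = 2.

2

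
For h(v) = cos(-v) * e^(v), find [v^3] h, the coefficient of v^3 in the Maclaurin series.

-1/3

Multiply the two series term by term and collect like powers.
h(0) = 1
h′(0) = 1
h′′(0) = 0
h′′′(0) = -2
So c_3 = h′′′(0)/3! = -1/3.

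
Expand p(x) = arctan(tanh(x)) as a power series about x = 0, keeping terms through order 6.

Compose series: expand the inner function first, then feed it into the outer expansion.

2*x^5/3 - 2*x^3/3 + x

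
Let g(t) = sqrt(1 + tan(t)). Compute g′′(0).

Plug the Maclaurin series of the inner function into that of the outer and collect terms.
The coefficient of t^2 in the expansion is -1/8, so g′′(0) = 2! * (-1/8) = -1/4.

-1/4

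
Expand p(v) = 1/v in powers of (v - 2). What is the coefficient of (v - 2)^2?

1/8

p(2) = 1/2
p′(2) = -1/4
p′′(2) = 1/4
So c_2 = p′′(2)/2! = 1/8.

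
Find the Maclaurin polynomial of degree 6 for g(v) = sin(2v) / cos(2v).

64*v^5/15 + 8*v^3/3 + 2*v

Invert the denominator's series and multiply.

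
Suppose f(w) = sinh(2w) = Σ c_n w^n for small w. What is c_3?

4/3

Differentiate repeatedly and evaluate at the center.
f(0) = 0
f′(0) = 2
f′′(0) = 0
f′′′(0) = 8
So c_3 = f′′′(0)/3! = 4/3.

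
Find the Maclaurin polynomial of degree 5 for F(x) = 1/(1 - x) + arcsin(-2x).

Add the two expansions coefficient-wise.
F(0) = 1
F′(0) = -1
F′′(0) = 2
F′′′(0) = -2
F^(4)(0) = 24
F^(5)(0) = -168
The Taylor polynomial is Σ F^(k)(0)/k! · x^k.

-7*x^5/5 + x^4 - x^3/3 + x^2 - x + 1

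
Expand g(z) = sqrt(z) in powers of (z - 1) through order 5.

7*(z - 1)^5/256 - 5*(z - 1)^4/128 + (z - 1)^3/16 - (z - 1)^2/8 + (z - 1)/2 + 1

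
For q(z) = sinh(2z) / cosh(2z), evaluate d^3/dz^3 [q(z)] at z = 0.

-16

Divide the numerator series by the denominator series (power-series long division).
The coefficient of z^3 in the expansion is -8/3, so q′′′(0) = 3! * (-8/3) = -16.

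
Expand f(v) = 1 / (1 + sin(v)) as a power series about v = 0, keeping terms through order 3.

Use the geometric series for the reciprocal, then substitute.

-5*v^3/6 + v^2 - v + 1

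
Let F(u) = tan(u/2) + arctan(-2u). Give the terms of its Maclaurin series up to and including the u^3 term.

Combine the two series term by term.
F(0) = 0
F′(0) = -3/2
F′′(0) = 0
F′′′(0) = 65/4

65*u^3/24 - 3*u/2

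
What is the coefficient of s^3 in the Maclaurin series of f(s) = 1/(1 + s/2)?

f(0) = 1
f′(0) = -1/2
f′′(0) = 1/2
f′′′(0) = -3/4
So c_3 = f′′′(0)/3! = -1/8.

-1/8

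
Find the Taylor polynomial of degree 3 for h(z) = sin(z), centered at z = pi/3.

-(z - pi/3)^3/12 - sqrt(3)*(z - pi/3)^2/4 + (z - pi/3)/2 + sqrt(3)/2

Differentiate repeatedly and evaluate at the center.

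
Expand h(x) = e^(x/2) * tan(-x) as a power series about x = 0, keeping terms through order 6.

-851*x^6/11520 - 341*x^5/1920 - 3*x^4/16 - 11*x^3/24 - x^2/2 - x

Expand each factor separately, then convolve coefficients.
[x^0] = 0;  [x^1] = -1;  [x^2] = -1/2;  [x^3] = -11/24;  [x^4] = -3/16;  [x^5] = -341/1920;  [x^6] = -851/11520.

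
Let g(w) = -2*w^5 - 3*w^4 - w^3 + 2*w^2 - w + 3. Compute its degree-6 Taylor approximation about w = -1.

Compute the successive derivatives at the expansion point and divide by k!.
[(w + 1)^0] = 6;  [(w + 1)^1] = -6;  [(w + 1)^2] = 7;  [(w + 1)^3] = -9;  [(w + 1)^4] = 7;  [(w + 1)^5] = -2;  [(w + 1)^6] = 0.

-2*(w + 1)^5 + 7*(w + 1)^4 - 9*(w + 1)^3 + 7*(w + 1)^2 - 6*(w + 1) + 6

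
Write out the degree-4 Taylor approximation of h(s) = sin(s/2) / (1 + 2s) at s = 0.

-95*s^4/24 + 95*s^3/48 - s^2 + s/2

Write out both Maclaurin series and multiply, keeping only the needed powers.
[s^0] = 0;  [s^1] = 1/2;  [s^2] = -1;  [s^3] = 95/48;  [s^4] = -95/24.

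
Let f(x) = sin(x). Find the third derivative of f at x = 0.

-1

From the series, [x^3] f = -1/6; multiply by 3! = 6 to get -1.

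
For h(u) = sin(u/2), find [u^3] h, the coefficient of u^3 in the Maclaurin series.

-1/48

c_3 = h′′′(0)/3! = -1/48.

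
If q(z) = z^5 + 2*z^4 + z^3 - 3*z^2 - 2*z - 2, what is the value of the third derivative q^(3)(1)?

Compute the successive derivatives at the expansion point and divide by k!.
The coefficient of (z - 1)^3 in the expansion is 19, so q′′′(1) = 3! * (19) = 114.

114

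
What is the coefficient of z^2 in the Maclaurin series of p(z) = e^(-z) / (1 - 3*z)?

13/2

Expand 1/(denominator) as a geometric series and multiply by the numerator's series.
[z^0] = 1;  [z^1] = 2;  [z^2] = 13/2.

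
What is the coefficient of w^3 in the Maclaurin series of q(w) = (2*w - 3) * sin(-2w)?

Shift and add copies of the series according to the polynomial's terms.
q(0) = 0
q′(0) = 6
q′′(0) = -8
q′′′(0) = -24
So c_3 = q′′′(0)/3! = -4.

-4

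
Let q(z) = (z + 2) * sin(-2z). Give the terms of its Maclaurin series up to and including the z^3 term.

Distribute the polynomial across the series and collect like powers.

8*z^3/3 - 2*z^2 - 4*z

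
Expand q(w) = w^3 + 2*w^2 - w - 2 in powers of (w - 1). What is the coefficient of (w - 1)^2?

5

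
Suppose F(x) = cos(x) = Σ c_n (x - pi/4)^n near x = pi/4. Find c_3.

sqrt(2)/12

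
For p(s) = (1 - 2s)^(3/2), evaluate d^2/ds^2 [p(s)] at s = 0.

3

From the series, [s^2] p = 3/2; multiply by 2! = 2 to get 3.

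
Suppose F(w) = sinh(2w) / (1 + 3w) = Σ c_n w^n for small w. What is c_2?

-6

Multiply the two series term by term and collect like powers.
[w^0] = 0;  [w^1] = 2;  [w^2] = -6.
So c_2 = F′′(0)/2! = -6.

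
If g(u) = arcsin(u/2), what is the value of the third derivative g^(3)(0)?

1/8

The coefficient of u^3 in the expansion is 1/48, so g′′′(0) = 3! * (1/48) = 1/8.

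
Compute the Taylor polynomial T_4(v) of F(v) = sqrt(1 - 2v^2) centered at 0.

Use the known series and substitute for the argument.
[v^0] = 1;  [v^1] = 0;  [v^2] = -1;  [v^3] = 0;  [v^4] = -1/2.

-v^4/2 - v^2 + 1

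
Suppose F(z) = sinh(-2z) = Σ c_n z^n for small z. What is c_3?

[z^0] = 0;  [z^1] = -2;  [z^2] = 0;  [z^3] = -4/3.
So c_3 = F′′′(0)/3! = -4/3.

-4/3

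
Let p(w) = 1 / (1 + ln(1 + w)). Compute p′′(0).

Write 1/(1+u) = 1 - u + u^2 - u^3 + ... and substitute the series for u.
From the series, [w^2] p = 3/2; multiply by 2! = 2 to get 3.

3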